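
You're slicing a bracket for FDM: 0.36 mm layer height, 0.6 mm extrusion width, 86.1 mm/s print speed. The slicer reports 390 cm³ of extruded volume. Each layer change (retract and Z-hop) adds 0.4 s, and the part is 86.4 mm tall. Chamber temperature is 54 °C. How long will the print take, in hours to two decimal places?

Extrusion cross-section: 0.36 × 0.6 → 0.216 mm².
Total extruded path = 390000/0.216 = 1805555.6 mm.
Time extruding: 1805555.6 / 86.1 → 20970.4 s.
Layers = ⌈86.4/0.36⌉ = 240.
Non-print overhead = 240 × 0.4, so 96 s.
Altogether 20970.4 + 96 = 21066.4 s, i.e. 5.85 hours.

5.85 hours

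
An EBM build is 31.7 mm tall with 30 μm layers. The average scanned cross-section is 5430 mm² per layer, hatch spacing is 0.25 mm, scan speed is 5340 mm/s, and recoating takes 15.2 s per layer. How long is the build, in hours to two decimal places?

5.66 hours

Number of layers: 31.7 / 0.03 → 1057 (rounded up).
Per-layer scan distance = 5430 / 0.25, so 21720 mm.
Per-layer scan time = 21720 / 5340 = 4.0674 s.
Time per layer = 4.0674 + 15.2 = 19.2674 s.
Build time = 1057 × 19.2674 = 20365.6418 s = 5.66 hours.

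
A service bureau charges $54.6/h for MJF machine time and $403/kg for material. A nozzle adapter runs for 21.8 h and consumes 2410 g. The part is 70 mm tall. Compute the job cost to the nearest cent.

$2161.51

Machine cost = 54.6 × 21.8, so $1190.28.
Feedstock cost: 403 × 2410/1000 → $971.23.
Job cost: 1190.28 + 971.23 = $2161.51.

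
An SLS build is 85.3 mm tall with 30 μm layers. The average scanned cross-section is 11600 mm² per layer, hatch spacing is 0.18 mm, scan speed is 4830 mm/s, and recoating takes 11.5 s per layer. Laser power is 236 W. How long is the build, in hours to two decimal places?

Layers = ⌈85.3/0.03⌉ = 2844.
Per-layer scan distance = 11600 / 0.18, so 64444.4 mm.
Per-layer scan time = 64444.4 / 4830 = 13.3425 s.
Time per layer: 13.3425 + 11.5 → 24.8425 s.
2844 layers × 24.8425 s/layer = 70652.07 s, i.e. 19.63 hours.

19.63 hours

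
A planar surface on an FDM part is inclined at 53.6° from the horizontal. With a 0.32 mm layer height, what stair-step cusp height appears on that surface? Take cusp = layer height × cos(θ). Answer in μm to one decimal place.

189.9 μm

Cusp = layer height × cos(53.6°) = 0.32 × 0.5934 = 0.189888 mm = 189.9 μm.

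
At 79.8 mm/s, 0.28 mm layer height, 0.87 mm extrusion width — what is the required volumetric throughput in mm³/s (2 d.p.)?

19.44

Bead cross-section = 0.28 × 0.87 = 0.2436 mm².
Volumetric flow = 79.8 × 0.2436 = 19.44 mm³/s.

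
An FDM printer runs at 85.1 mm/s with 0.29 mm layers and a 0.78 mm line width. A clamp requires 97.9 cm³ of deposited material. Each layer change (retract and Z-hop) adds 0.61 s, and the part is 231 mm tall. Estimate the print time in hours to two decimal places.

Line area: 0.29 × 0.78 → 0.2262 mm².
Total extruded path = 97900/0.2262 = 432802.8 mm.
Extrusion time = 432802.8 / 85.1, so 5085.8 s.
Number of layers: 231 / 0.29 → 797 (rounded up).
Z-hop total = 797 × 0.61, so 486.17 s.
Altogether 5085.8 + 486.17 = 5571.97 s, i.e. 1.55 hours.

1.55 hours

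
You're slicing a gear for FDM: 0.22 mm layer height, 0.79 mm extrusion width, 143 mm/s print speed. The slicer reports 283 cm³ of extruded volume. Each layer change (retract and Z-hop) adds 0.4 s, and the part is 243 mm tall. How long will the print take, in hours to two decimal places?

Extrusion cross-section: 0.22 × 0.79 → 0.1738 mm².
Total extruded path = 283000/0.1738 = 1628308.4 mm.
Extrusion time: 1628308.4 / 143 → 11386.8 s.
Layers = ⌈243/0.22⌉ = 1105.
Z-hop total = 1105 × 0.4 = 442 s.
Altogether 11386.8 + 442 = 11828.8 s, i.e. 3.29 hours.

3.29 hours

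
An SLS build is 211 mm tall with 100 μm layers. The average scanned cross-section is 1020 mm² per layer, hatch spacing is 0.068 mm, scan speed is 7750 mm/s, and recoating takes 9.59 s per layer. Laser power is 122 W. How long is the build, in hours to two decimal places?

6.76 hours

Layer count = ceil(211 / 0.1) = 2110.
Per-layer scan distance = 1020 / 0.068 = 15000 mm.
Scan time per layer = 15000 / 7750, so 1.9355 s.
Per-layer time = 1.9355 + 9.59, so 11.5255 s.
Build time = 2110 × 11.5255 = 24318.805 s = 6.76 hours.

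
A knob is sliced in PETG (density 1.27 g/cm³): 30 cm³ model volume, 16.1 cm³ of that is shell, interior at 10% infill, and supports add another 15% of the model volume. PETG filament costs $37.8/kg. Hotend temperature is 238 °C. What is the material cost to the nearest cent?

$1.06

Infill region: 30 − 16.1 → 13.9 cm³.
Infill deposited = 0.10 × 13.9 = 1.39 cm³.
Support: 0.15 × 30 → 4.5 cm³.
Total printed volume = 16.1 + 1.39 + 4.5, so 21.99 cm³.
Mass = 21.99 × 1.27, so 27.9273 g.
Cost = 27.9273 g / 1000 × $37.8/kg = $1.06.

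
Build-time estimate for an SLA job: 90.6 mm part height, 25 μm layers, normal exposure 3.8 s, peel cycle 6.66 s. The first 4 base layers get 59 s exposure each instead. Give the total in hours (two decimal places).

10.59 hours

Layer count = ceil(90.6 / 0.025) = 3624.
Base layers = 4 × (59 + 6.66) = 262.64 s.
Remaining layers = 3620 × (3.8 + 6.66), so 37865.2 s.
Total = 262.64 + 37865.2 = 38127.84 s = 10.59 hours.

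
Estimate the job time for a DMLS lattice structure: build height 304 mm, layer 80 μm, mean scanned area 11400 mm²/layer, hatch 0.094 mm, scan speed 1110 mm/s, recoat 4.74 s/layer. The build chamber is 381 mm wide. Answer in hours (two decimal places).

Layers = ⌈304/0.08⌉ = 3800.
Hatch length per layer: 11400 / 0.094 → 121276.6 mm.
Scan time per layer: 121276.6 / 1110 → 109.2582 s.
Time per layer: 109.2582 + 4.74 → 113.9982 s.
Total: 3800 × 113.9982 s = 433193.16 s → 120.33 hours.

120.33 hours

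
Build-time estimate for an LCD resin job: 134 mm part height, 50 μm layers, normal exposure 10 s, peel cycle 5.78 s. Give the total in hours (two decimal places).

11.75 hours

Number of layers: 134 / 0.05 → 2680 (rounded up).
Each layer takes: 10 + 5.78 → 15.78 s.
Total = 2680 × 15.78 = 42290.4 s = 11.75 hours.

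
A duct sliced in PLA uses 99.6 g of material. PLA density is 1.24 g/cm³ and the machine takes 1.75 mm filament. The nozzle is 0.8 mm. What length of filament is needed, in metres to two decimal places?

33.39 m

Extruded volume: 99.6/1.24 = 80.3226 cm³ (80322.6 mm³).
Cross-section of 1.75 mm filament: π·(1.75/2)² = 2.4053 mm².
L = V/A = 80322.6/2.4053 = 33394 mm → 33.39 m.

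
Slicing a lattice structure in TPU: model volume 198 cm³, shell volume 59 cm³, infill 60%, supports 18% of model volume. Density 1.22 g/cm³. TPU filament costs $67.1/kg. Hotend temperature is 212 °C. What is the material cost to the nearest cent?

$14.57

Interior volume: 198 − 59 → 139 cm³.
Infill volume: 0.60 × 139 → 83.4 cm³.
Support = 0.18 × 198 = 35.64 cm³.
Total extruded = 59 + 83.4 + 35.64 = 178.04 cm³.
Mass = 178.04 × 1.22 = 217.2088 g.
Cost = 217.2088 g / 1000 × $67.1/kg = $14.57.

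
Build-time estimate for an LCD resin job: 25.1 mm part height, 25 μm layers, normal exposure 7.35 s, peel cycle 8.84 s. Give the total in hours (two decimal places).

4.52 hours

Layers = ⌈25.1/0.025⌉ = 1004.
Cycle time: 7.35 + 8.84 → 16.19 s.
Build time: 1004 × 16.19 s = 16254.76 s, i.e. 4.52 hours.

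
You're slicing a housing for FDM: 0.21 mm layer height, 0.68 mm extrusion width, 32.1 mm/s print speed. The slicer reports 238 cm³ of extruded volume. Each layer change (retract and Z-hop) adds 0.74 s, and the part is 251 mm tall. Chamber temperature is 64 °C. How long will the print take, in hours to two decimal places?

14.67 hours

Bead cross-section: 0.21 × 0.68 → 0.1428 mm².
Toolpath length = 238 cm³ / 0.1428 mm² = 238000 / 0.1428 = 1666666.7 mm.
Time extruding = 1666666.7 / 32.1, so 51921.1 s.
Number of layers: 251 / 0.21 → 1196 (rounded up).
Layer-change overhead = 1196 × 0.74, so 885.04 s.
Altogether 51921.1 + 885.04 = 52806.14 s, i.e. 14.67 hours.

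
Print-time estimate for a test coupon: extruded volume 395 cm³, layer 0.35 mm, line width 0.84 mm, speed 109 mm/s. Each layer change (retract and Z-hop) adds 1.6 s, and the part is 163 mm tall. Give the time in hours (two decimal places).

3.63 hours

Bead cross-section = 0.35 × 0.84, so 0.294 mm².
Path length: 395000 mm³ / 0.294 mm² → 1343537.4 mm.
Time extruding = 1343537.4 / 109 = 12326 s.
Layers = ⌈163/0.35⌉ = 466.
Layer-change overhead: 466 × 1.6 → 745.6 s.
Total = 12326 + 745.6 = 13071.6 s = 3.63 hours.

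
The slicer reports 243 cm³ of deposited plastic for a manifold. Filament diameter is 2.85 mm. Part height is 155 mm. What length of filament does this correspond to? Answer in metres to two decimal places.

38.09 m

A = π r² = π × 1.425² = 6.3794 mm².
L = 243000 mm³ / 6.3794 mm² = 38091.36 mm, i.e. 38.09 m.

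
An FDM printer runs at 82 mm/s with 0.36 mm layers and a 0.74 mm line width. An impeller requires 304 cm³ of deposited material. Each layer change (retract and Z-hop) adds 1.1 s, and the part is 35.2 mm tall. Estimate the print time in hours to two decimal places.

3.90 hours

Extrusion cross-section = 0.36 × 0.74 = 0.2664 mm².
Path length: 304000 mm³ / 0.2664 mm² → 1141141.1 mm.
Extrusion time: 1141141.1 / 82 → 13916.4 s.
Number of layers: 35.2 / 0.36 → 98 (rounded up).
Layer-change overhead = 98 × 1.1, so 107.8 s.
Altogether 13916.4 + 107.8 = 14024.2 s, i.e. 3.90 hours.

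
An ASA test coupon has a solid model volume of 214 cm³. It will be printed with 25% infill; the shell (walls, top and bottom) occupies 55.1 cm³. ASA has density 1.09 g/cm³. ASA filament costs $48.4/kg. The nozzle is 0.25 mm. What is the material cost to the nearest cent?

$5.00

Volume inside the shell = 214 − 55.1 = 158.9 cm³.
Deposited infill = 0.25 × 158.9 = 39.725 cm³.
Total extruded = 55.1 + 39.725, so 94.825 cm³.
Mass = 94.825 × 1.09 = 103.35925 g.
Cost = 103.35925 g / 1000 × $48.4/kg = $5.00.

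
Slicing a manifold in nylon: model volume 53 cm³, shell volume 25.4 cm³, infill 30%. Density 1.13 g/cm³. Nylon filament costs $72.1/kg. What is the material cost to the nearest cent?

Infill region: 53 − 25.4 → 27.6 cm³.
Deposited infill = 0.30 × 27.6 = 8.28 cm³.
Total extruded = 25.4 + 8.28, so 33.68 cm³.
Mass: 33.68 × 1.13 → 38.0584 g.
At $72.1/kg: 38.0584/1000 × 72.1 = $2.74.

$2.74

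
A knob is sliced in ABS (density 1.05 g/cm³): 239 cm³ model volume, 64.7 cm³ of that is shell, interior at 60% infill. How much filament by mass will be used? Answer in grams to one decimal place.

Infill region = 239 − 64.7 = 174.3 cm³.
Infill deposited = 0.60 × 174.3, so 104.58 cm³.
Total printed volume = 64.7 + 104.58 = 169.28 cm³.
Mass = 169.28 × 1.05, so 177.744 g.

177.7 g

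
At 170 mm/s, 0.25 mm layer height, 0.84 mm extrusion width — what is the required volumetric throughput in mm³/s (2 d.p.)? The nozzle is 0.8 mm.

35.70

A: 0.25 × 0.84 → 0.21 mm².
Q = v·A = 170 × 0.21 = 35.70 mm³/s.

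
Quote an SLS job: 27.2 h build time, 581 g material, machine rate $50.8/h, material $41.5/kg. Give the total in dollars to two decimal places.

Machine cost = 50.8 × 27.2, so $1381.76.
Material cost = 41.5 × 581/1000 = $24.1115.
Job cost: 1381.76 + 24.1115 = 1405.8715 ≈ $1405.87.

$1405.87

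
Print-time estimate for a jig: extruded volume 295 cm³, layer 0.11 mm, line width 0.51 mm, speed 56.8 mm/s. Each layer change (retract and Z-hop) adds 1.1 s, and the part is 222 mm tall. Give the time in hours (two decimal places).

Line area = 0.11 × 0.51 = 0.0561 mm².
Toolpath length = 295 cm³ / 0.0561 mm² = 295000 / 0.0561 = 5258467 mm.
Print-move time: 5258467 / 56.8 → 92578.6 s.
Layers = ⌈222/0.11⌉ = 2019.
Layer-change overhead = 2019 × 1.1 = 2220.9 s.
Total = 92578.6 + 2220.9 = 94799.5 s = 26.33 hours.

26.33 hours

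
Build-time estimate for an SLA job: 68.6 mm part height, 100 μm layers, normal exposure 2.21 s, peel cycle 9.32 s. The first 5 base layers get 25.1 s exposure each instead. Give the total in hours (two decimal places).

2.23 hours

Layer count = ceil(68.6 / 0.1) = 686.
Bottom layers = 5 × (25.1 + 9.32) = 172.1 s.
Regular layers: 681 × (2.21 + 9.32) → 7851.93 s.
Total = 172.1 + 7851.93 = 8024.03 s = 2.23 hours.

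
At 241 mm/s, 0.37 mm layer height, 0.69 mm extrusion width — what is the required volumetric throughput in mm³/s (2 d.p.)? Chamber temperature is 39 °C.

A = 0.37 × 0.69 = 0.2553 mm².
Q = v·A = 241 × 0.2553 = 61.53 mm³/s.

61.53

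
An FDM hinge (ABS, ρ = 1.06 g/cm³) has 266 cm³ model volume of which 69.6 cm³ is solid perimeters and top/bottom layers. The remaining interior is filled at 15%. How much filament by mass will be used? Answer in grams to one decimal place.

Interior volume = 266 − 69.6, so 196.4 cm³.
Infill volume = 0.15 × 196.4, so 29.46 cm³.
Deposited volume: 69.6 + 29.46 → 99.06 cm³.
Mass: 99.06 × 1.06 → 105.0036 g.

105.0 g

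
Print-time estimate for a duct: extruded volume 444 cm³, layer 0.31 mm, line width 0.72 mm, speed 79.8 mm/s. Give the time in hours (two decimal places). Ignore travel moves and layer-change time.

Line area = 0.31 × 0.72 = 0.2232 mm².
Path length: 444000 mm³ / 0.2232 mm² → 1989247.3 mm.
Extrusion time = 1989247.3 / 79.8, so 24927.9 s.
In the requested units: 24927.9 s = 6.92 hours.

6.92 hours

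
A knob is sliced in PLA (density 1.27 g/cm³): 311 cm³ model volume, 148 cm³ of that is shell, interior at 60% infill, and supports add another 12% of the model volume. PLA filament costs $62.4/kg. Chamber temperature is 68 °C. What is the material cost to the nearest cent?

Infill region: 311 − 148 → 163 cm³.
Infill volume: 0.60 × 163 → 97.8 cm³.
Support: 0.12 × 311 → 37.32 cm³.
Total extruded = 148 + 97.8 + 37.32 = 283.12 cm³.
Mass: 283.12 × 1.27 → 359.5624 g.
At $62.4/kg: 359.5624/1000 × 62.4 = $22.44.

$22.44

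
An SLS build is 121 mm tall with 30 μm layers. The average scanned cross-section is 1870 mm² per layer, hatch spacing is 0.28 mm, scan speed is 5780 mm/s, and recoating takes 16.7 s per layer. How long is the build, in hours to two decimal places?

20.01 hours

Layer count = ceil(121 / 0.03) = 4034.
Per-layer scan distance: 1870 / 0.28 → 6678.6 mm.
Laser time per layer: 6678.6 / 5780 → 1.1555 s.
Time per layer = 1.1555 + 16.7 = 17.8555 s.
4034 layers × 17.8555 s/layer = 72029.087 s, i.e. 20.01 hours.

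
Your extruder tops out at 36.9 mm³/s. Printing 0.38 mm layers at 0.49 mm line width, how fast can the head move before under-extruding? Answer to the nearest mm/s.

Extrusion cross-section: 0.38 × 0.49 → 0.1862 mm².
Max speed = 36.9 / 0.1862 = 198.17 ≈ 198 mm/s.

198 mm/s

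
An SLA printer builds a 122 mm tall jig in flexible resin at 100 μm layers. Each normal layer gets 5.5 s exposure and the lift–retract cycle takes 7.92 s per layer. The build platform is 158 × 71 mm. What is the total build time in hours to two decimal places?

Layers = ⌈122/0.1⌉ = 1220.
Per-layer time: 5.5 + 7.92 → 13.42 s.
Build time: 1220 × 13.42 s = 16372.4 s, i.e. 4.55 hours.

4.55 hours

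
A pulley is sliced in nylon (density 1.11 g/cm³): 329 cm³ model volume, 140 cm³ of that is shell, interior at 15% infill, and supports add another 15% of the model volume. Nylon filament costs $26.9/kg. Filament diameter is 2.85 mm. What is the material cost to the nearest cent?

Volume inside the shell: 329 − 140 → 189 cm³.
Infill deposited = 0.15 × 189, so 28.35 cm³.
Support = 0.15 × 329 = 49.35 cm³.
Total printed volume = 140 + 28.35 + 49.35 = 217.7 cm³.
Mass: 217.7 × 1.11 → 241.647 g.
Cost = 241.647 g / 1000 × $26.9/kg = $6.50.

$6.50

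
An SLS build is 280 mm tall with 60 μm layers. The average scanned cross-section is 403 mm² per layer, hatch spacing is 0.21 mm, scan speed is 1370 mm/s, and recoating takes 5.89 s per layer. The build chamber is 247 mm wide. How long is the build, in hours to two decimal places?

9.45 hours

Layers = ⌈280/0.06⌉ = 4667.
Hatch length per layer = 403 / 0.21, so 1919 mm.
Per-layer scan time = 1919 / 1370, so 1.4007 s.
Layer cycle = 1.4007 + 5.89 = 7.2907 s.
Build time = 4667 × 7.2907 = 34025.6969 s = 9.45 hours.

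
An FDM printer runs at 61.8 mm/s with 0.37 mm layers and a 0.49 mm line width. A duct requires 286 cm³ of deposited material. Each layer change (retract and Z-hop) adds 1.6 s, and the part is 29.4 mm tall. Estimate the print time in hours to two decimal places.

7.13 hours

Bead cross-section = 0.37 × 0.49, so 0.1813 mm².
Total extruded path = 286000/0.1813 = 1577495.9 mm.
Time extruding = 1577495.9 / 61.8, so 25525.8 s.
Number of layers: 29.4 / 0.37 → 80 (rounded up).
Z-hop total: 80 × 1.6 → 128 s.
Total = 25525.8 + 128 = 25653.8 s = 7.13 hours.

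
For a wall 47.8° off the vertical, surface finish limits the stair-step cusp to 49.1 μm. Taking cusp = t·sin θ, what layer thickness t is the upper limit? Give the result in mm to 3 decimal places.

t = h_c / sin θ = 0.0491 / 0.7408 = 0.066 mm.

0.066 mm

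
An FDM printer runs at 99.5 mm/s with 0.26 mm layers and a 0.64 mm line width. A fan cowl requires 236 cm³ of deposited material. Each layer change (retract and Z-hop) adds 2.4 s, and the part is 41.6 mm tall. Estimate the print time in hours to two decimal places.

Extrusion cross-section = 0.26 × 0.64, so 0.1664 mm².
Path length: 236000 mm³ / 0.1664 mm² → 1418269.2 mm.
Print-move time = 1418269.2 / 99.5, so 14254 s.
Layers = ⌈41.6/0.26⌉ = 160.
Z-hop total = 160 × 2.4 = 384 s.
Total = 14254 + 384 = 14638 s = 4.07 hours.

4.07 hours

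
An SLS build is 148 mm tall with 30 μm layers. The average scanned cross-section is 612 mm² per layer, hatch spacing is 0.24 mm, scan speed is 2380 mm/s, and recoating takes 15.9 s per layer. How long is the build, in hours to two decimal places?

23.26 hours

Layers = ⌈148/0.03⌉ = 4934.
Scan path per layer: 612 / 0.24 → 2550 mm.
Per-layer scan time = 2550 / 2380 = 1.0714 s.
Time per layer: 1.0714 + 15.9 → 16.9714 s.
Total: 4934 × 16.9714 s = 83736.8876 s → 23.26 hours.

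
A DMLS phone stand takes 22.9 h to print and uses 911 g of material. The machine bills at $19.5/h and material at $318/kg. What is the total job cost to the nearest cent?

Machine-time cost = 19.5 × 22.9, so $446.55.
Material cost = 318 × 911/1000 = $289.698.
Job cost: 446.55 + 289.698 = 736.248 ≈ $736.25.

$736.25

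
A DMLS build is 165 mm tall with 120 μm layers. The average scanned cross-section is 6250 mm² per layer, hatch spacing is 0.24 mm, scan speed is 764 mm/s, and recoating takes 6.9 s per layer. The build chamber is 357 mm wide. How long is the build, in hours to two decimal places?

15.65 hours

Layer count = ceil(165 / 0.12) = 1375.
Scan path per layer = 6250 / 0.24 = 26041.7 mm.
Scan time per layer: 26041.7 / 764 → 34.086 s.
Time per layer = 34.086 + 6.9, so 40.986 s.
Total: 1375 × 40.986 s = 56355.75 s → 15.65 hours.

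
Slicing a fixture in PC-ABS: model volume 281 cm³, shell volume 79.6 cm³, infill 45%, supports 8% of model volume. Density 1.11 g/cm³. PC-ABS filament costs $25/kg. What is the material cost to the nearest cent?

$5.35

Infill region = 281 − 79.6 = 201.4 cm³.
Infill volume: 0.45 × 201.4 → 90.63 cm³.
Support = 0.08 × 281, so 22.48 cm³.
Total printed volume: 79.6 + 90.63 + 22.48 → 192.71 cm³.
Mass = 192.71 × 1.11 = 213.9081 g.
Cost = 213.9081 g / 1000 × $25/kg = $5.35.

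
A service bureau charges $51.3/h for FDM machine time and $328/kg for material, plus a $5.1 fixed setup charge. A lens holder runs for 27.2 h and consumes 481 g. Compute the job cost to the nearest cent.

Machine cost = 51.3 × 27.2, so $1395.36.
Material charge = 328 × 481/1000, so $157.768.
Adding setup: 1395.36 + 157.768 + 5.1 → 1558.228 ≈ $1558.23.

$1558.23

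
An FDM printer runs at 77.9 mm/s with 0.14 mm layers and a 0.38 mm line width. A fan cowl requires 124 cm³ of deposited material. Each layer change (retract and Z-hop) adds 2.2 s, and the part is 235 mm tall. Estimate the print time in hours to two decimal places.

Extrusion cross-section = 0.14 × 0.38 = 0.0532 mm².
Toolpath length = 124 cm³ / 0.0532 mm² = 124000 / 0.0532 = 2330827.1 mm.
Print-move time: 2330827.1 / 77.9 → 29920.8 s.
Number of layers: 235 / 0.14 → 1679 (rounded up).
Z-hop total: 1679 × 2.2 → 3693.8 s.
Total = 29920.8 + 3693.8 = 33614.6 s = 9.34 hours.

9.34 hours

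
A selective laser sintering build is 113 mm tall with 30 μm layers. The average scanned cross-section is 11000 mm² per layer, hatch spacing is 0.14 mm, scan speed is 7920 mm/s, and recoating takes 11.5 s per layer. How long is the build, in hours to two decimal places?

22.41 hours

Number of layers: 113 / 0.03 → 3767 (rounded up).
Hatch length per layer = 11000 / 0.14 = 78571.4 mm.
Per-layer scan time = 78571.4 / 7920 = 9.9206 s.
Time per layer: 9.9206 + 11.5 → 21.4206 s.
3767 layers × 21.4206 s/layer = 80691.4002 s, i.e. 22.41 hours.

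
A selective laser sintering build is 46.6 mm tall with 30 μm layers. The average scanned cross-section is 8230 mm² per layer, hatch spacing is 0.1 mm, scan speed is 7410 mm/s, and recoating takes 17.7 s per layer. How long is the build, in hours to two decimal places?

Layers = ⌈46.6/0.03⌉ = 1554.
Per-layer scan distance: 8230 / 0.1 → 82300 mm.
Laser time per layer = 82300 / 7410, so 11.1066 s.
Per-layer time = 11.1066 + 17.7 = 28.8066 s.
Build time = 1554 × 28.8066 = 44765.4564 s = 12.43 hours.

12.43 hours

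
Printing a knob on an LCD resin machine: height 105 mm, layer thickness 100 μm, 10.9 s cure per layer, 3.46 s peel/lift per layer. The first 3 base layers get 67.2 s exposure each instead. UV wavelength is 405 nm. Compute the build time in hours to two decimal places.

Number of layers: 105 / 0.1 → 1050 (rounded up).
Burn-in layers = 3 × (67.2 + 3.46) = 211.98 s.
Normal layers = 1047 × (10.9 + 3.46), so 15034.92 s.
Sum: 211.98 + 15034.92 = 15246.9 s → 4.24 hours.

4.24 hours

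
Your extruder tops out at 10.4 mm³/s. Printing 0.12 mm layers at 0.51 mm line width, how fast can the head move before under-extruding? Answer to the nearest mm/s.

A: 0.12 × 0.51 → 0.0612 mm².
Max speed = 10.4 / 0.0612 = 169.93 ≈ 170 mm/s.

170 mm/s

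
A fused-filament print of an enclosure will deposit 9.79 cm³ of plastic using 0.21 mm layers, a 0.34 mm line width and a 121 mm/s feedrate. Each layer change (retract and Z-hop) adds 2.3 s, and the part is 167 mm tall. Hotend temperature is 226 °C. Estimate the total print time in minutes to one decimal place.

Extrusion cross-section = 0.21 × 0.34 = 0.0714 mm².
Total extruded path = 9790/0.0714 = 137114.8 mm.
Time extruding = 137114.8 / 121, so 1133.2 s.
Layers = ⌈167/0.21⌉ = 796.
Non-print overhead: 796 × 2.3 → 1830.8 s.
Total = 1133.2 + 1830.8 = 2964 s = 49.4 minutes.

49.4 minutes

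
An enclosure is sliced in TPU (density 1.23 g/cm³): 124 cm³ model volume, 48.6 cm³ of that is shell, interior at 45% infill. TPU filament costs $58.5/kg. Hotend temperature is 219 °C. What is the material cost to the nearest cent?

Infill region = 124 − 48.6, so 75.4 cm³.
Deposited infill = 0.45 × 75.4, so 33.93 cm³.
Total printed volume: 48.6 + 33.93 → 82.53 cm³.
Mass = 82.53 × 1.23 = 101.5119 g.
Cost = 101.5119 g / 1000 × $58.5/kg = $5.94.

$5.94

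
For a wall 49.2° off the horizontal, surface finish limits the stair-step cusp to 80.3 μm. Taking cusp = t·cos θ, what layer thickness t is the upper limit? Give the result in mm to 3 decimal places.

Layer height = cusp / cos(49.2°) = 0.0803 / 0.6534 = 0.123 mm.

0.123 mm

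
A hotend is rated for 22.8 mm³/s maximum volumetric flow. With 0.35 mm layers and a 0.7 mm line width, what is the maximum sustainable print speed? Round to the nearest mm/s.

Bead cross-section = 0.35 × 0.7, so 0.245 mm².
v_max = Q/A = 22.8/0.245 = 93.06 mm/s → 93 mm/s.

93 mm/s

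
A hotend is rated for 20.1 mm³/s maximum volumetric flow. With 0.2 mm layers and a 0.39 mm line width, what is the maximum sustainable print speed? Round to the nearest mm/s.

258 mm/s

Bead cross-section: 0.2 × 0.39 → 0.078 mm².
v_max = Q/A = 20.1/0.078 = 257.69 mm/s → 258 mm/s.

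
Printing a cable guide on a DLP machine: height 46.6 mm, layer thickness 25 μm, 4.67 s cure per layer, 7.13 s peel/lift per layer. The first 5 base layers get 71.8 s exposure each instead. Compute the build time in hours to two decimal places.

Number of layers: 46.6 / 0.025 → 1864 (rounded up).
Burn-in layers: 5 × (71.8 + 7.13) → 394.65 s.
Regular layers = 1859 × (4.67 + 7.13) = 21936.2 s.
Total = 394.65 + 21936.2 = 22330.85 s = 6.20 hours.

6.20 hours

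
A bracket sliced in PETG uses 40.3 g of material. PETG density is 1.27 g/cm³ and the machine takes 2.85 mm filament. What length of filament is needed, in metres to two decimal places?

4.97 m

Volume = 40.3 g / 1.27 g·cm⁻³ = 31.7323 cm³ = 31732.3 mm³.
Cross-section of 2.85 mm filament: π·(2.85/2)² = 6.3794 mm².
L = V/A = 31732.3/6.3794 = 4974.18 mm → 4.97 m.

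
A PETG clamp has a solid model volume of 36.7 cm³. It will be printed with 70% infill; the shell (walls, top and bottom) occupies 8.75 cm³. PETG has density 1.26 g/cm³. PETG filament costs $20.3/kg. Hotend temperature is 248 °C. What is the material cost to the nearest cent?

Volume inside the shell = 36.7 − 8.75, so 27.95 cm³.
Deposited infill = 0.70 × 27.95, so 19.565 cm³.
Total extruded = 8.75 + 19.565, so 28.315 cm³.
Mass: 28.315 × 1.26 → 35.6769 g.
At $20.3/kg: 35.6769/1000 × 20.3 = $0.72.

$0.72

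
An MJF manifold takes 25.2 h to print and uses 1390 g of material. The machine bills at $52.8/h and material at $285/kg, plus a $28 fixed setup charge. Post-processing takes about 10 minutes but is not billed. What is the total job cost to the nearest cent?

Machine cost: 52.8 × 25.2 → $1330.56.
Material cost = 285 × 1390/1000, so $396.15.
Adding setup: 1330.56 + 396.15 + 28 → $1754.71.

$1754.71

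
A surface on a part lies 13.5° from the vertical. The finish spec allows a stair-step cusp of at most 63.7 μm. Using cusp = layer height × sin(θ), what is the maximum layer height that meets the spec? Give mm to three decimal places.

sin(13.5°) = 0.2334; t_max = 0.0637/0.2334 = 0.273 mm.

0.273 mm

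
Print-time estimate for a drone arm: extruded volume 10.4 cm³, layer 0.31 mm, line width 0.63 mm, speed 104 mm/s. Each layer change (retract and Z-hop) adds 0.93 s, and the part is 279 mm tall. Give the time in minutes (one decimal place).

22.5 minutes

Extrusion cross-section = 0.31 × 0.63 = 0.1953 mm².
Total extruded path = 10400/0.1953 = 53251.4 mm.
Print-move time = 53251.4 / 104 = 512 s.
Number of layers: 279 / 0.31 → 900 (rounded up).
Z-hop total = 900 × 0.93, so 837 s.
Altogether 512 + 837 = 1349 s, i.e. 22.5 minutes.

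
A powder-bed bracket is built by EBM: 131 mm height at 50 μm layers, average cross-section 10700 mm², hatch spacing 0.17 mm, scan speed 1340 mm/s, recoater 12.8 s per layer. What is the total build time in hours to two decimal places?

43.50 hours

Layer count = ceil(131 / 0.05) = 2620.
Hatch length per layer = 10700 / 0.17 = 62941.2 mm.
Per-layer scan time = 62941.2 / 1340 = 46.971 s.
Time per layer = 46.971 + 12.8, so 59.771 s.
2620 layers × 59.771 s/layer = 156600.02 s, i.e. 43.50 hours.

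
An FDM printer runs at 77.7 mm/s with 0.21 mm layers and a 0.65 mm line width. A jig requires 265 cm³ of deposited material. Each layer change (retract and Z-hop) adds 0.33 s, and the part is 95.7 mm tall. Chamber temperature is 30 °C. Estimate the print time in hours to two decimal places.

6.98 hours

Bead cross-section: 0.21 × 0.65 → 0.1365 mm².
Toolpath length = 265 cm³ / 0.1365 mm² = 265000 / 0.1365 = 1941391.9 mm.
Extrusion time = 1941391.9 / 77.7 = 24985.7 s.
Layers = ⌈95.7/0.21⌉ = 456.
Z-hop total = 456 × 0.33, so 150.48 s.
Total = 24985.7 + 150.48 = 25136.18 s = 6.98 hours.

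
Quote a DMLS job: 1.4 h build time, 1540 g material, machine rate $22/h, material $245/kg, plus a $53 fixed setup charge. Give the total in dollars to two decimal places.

Machine cost: 22 × 1.4 → $30.80.
Material cost: 245 × 1540/1000 → $377.30.
Total = 30.80 + 377.30 + 53 = $461.10.

$461.10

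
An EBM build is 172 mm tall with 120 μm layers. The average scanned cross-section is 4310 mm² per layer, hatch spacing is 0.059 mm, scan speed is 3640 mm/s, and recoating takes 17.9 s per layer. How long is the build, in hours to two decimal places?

15.12 hours

Layers = ⌈172/0.12⌉ = 1434.
Per-layer scan distance = 4310 / 0.059 = 73050.8 mm.
Scan time per layer: 73050.8 / 3640 → 20.0689 s.
Layer cycle = 20.0689 + 17.9, so 37.9689 s.
Build time = 1434 × 37.9689 = 54447.4026 s = 15.12 hours.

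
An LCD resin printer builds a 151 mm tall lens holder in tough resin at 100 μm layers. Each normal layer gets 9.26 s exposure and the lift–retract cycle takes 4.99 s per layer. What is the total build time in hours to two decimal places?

5.98 hours

Layer count = ceil(151 / 0.1) = 1510.
Per-layer time = 9.26 + 4.99 = 14.25 s.
Build time: 1510 × 14.25 s = 21517.5 s, i.e. 5.98 hours.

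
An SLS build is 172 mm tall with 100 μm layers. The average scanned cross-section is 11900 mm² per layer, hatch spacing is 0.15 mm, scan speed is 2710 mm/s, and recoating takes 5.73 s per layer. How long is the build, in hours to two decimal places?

16.72 hours

Number of layers: 172 / 0.1 → 1720 (rounded up).
Per-layer scan distance: 11900 / 0.15 → 79333.3 mm.
Per-layer scan time = 79333.3 / 2710, so 29.2743 s.
Layer cycle = 29.2743 + 5.73, so 35.0043 s.
Total: 1720 × 35.0043 s = 60207.396 s → 16.72 hours.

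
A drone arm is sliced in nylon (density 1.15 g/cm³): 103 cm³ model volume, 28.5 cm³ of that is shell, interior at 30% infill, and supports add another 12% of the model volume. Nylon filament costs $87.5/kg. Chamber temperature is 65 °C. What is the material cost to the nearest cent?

$6.36

Volume inside the shell: 103 − 28.5 → 74.5 cm³.
Infill volume = 0.30 × 74.5 = 22.35 cm³.
Support = 0.12 × 103, so 12.36 cm³.
Total printed volume: 28.5 + 22.35 + 12.36 → 63.21 cm³.
Mass = 63.21 × 1.15 = 72.6915 g.
At $87.5/kg: 72.6915/1000 × 87.5 = $6.36.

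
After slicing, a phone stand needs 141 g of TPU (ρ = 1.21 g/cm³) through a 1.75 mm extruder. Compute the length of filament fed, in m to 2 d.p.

Extruded volume: 141/1.21 = 116.5289 cm³ (116528.9 mm³).
Filament cross-section = π × (1.75/2)² = 2.4053 mm².
Length = 116528.9 / 2.4053 = 48446.72 mm = 48.45 m.

48.45 m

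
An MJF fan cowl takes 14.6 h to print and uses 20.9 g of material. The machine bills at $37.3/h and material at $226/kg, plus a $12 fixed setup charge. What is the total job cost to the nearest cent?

Machine-time cost = 37.3 × 14.6 = $544.58.
Feedstock cost = 226 × 20.9/1000 = $4.7234.
Total = 544.58 + 4.7234 + 12 = 561.3034 ≈ $561.30.

$561.30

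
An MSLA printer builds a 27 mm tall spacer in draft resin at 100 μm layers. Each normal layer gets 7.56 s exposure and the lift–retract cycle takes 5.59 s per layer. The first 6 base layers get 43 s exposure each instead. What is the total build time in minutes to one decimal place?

62.7 minutes

Layers = ⌈27/0.1⌉ = 270.
Base layers = 6 × (43 + 5.59), so 291.54 s.
Remaining layers: 264 × (7.56 + 5.59) → 3471.6 s.
Sum: 291.54 + 3471.6 = 3763.14 s → 62.7 minutes.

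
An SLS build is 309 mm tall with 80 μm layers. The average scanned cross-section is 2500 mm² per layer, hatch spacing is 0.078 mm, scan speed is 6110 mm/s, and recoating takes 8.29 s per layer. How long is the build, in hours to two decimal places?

14.52 hours

Number of layers: 309 / 0.08 → 3863 (rounded up).
Scan path per layer = 2500 / 0.078 = 32051.3 mm.
Laser time per layer = 32051.3 / 6110 = 5.2457 s.
Time per layer = 5.2457 + 8.29 = 13.5357 s.
3863 layers × 13.5357 s/layer = 52288.4091 s, i.e. 14.52 hours.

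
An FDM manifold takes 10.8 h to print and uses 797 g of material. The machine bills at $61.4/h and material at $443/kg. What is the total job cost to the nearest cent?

$1016.19

Machine cost = 61.4 × 10.8, so $663.12.
Feedstock cost = 443 × 797/1000 = $353.071.
Total = 663.12 + 353.071 = 1016.191 ≈ $1016.19.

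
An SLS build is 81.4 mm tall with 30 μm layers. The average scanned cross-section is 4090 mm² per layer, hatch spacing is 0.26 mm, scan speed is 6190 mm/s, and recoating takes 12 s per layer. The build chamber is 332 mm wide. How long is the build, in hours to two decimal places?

10.96 hours

Layers = ⌈81.4/0.03⌉ = 2714.
Per-layer scan distance: 4090 / 0.26 → 15730.8 mm.
Scan time per layer = 15730.8 / 6190, so 2.5413 s.
Per-layer time = 2.5413 + 12, so 14.5413 s.
Total: 2714 × 14.5413 s = 39465.0882 s → 10.96 hours.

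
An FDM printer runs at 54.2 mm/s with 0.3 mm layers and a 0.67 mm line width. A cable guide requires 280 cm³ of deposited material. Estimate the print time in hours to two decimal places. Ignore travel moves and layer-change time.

Bead cross-section: 0.3 × 0.67 → 0.201 mm².
Total extruded path = 280000/0.201 = 1393034.8 mm.
Time extruding = 1393034.8 / 54.2, so 25701.7 s.
In the requested units: 25701.7 s = 7.14 hours.

7.14 hours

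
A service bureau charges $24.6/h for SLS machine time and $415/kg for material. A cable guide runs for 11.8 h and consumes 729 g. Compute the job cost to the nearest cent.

$592.82

Machine cost: 24.6 × 11.8 → $290.28.
Feedstock cost = 415 × 729/1000, so $302.535.
Total = 290.28 + 302.535 = 592.815 ≈ $592.82.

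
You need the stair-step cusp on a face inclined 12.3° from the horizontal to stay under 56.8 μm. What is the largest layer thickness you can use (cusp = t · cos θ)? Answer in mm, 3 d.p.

0.058 mm

t = h_c / cos θ = 0.0568 / 0.9770 = 0.058 mm.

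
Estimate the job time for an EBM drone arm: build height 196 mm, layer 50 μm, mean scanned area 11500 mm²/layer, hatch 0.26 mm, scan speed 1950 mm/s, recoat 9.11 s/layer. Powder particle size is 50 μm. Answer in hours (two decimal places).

Layers = ⌈196/0.05⌉ = 3920.
Per-layer scan distance: 11500 / 0.26 → 44230.8 mm.
Beam time per layer = 44230.8 / 1950, so 22.6825 s.
Per-layer time = 22.6825 + 9.11, so 31.7925 s.
Build time = 3920 × 31.7925 = 124626.6 s = 34.62 hours.

34.62 hours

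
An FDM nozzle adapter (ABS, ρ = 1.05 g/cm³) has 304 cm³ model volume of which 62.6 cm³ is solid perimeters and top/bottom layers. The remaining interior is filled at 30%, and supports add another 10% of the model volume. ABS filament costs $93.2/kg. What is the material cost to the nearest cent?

$16.19

Volume inside the shell = 304 − 62.6, so 241.4 cm³.
Infill volume: 0.30 × 241.4 → 72.42 cm³.
Support = 0.10 × 304 = 30.4 cm³.
Deposited volume = 62.6 + 72.42 + 30.4, so 165.42 cm³.
Mass = 165.42 × 1.05, so 173.691 g.
At $93.2/kg: 173.691/1000 × 93.2 = $16.19.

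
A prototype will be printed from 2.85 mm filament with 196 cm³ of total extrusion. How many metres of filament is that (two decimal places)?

A = π r² = π × 1.425² = 6.3794 mm².
Length = 196 cm³ / 6.3794 mm² = 196000 / 6.3794 = 30723.89 mm = 30.72 m.

30.72 m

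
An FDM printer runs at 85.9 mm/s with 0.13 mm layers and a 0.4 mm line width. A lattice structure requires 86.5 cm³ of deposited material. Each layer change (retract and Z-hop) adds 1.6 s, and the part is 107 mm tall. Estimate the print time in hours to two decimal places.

5.75 hours

Line area = 0.13 × 0.4 = 0.052 mm².
Toolpath length = 86.5 cm³ / 0.052 mm² = 86500 / 0.052 = 1663461.5 mm.
Time extruding = 1663461.5 / 85.9 = 19365.1 s.
Layers = ⌈107/0.13⌉ = 824.
Non-print overhead: 824 × 1.6 → 1318.4 s.
Total = 19365.1 + 1318.4 = 20683.5 s = 5.75 hours.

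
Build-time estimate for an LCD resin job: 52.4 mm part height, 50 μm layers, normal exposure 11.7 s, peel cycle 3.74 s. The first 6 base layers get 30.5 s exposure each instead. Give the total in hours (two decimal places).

4.53 hours

Number of layers: 52.4 / 0.05 → 1048 (rounded up).
Burn-in layers = 6 × (30.5 + 3.74) = 205.44 s.
Regular layers: 1042 × (11.7 + 3.74) → 16088.48 s.
Total = 205.44 + 16088.48 = 16293.92 s = 4.53 hours.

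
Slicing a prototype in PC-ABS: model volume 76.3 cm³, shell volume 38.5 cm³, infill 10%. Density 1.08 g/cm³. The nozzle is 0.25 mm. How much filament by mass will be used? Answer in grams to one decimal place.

Interior volume: 76.3 − 38.5 → 37.8 cm³.
Infill volume: 0.10 × 37.8 → 3.78 cm³.
Total extruded = 38.5 + 3.78, so 42.28 cm³.
Mass = 42.28 × 1.08, so 45.6624 g.

45.7 g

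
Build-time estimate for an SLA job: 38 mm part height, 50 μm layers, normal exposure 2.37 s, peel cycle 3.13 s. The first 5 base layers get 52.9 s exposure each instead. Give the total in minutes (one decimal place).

Layers = ⌈38/0.05⌉ = 760.
Burn-in layers: 5 × (52.9 + 3.13) → 280.15 s.
Normal layers = 755 × (2.37 + 3.13) = 4152.5 s.
Sum: 280.15 + 4152.5 = 4432.65 s → 73.9 minutes.

73.9 minutes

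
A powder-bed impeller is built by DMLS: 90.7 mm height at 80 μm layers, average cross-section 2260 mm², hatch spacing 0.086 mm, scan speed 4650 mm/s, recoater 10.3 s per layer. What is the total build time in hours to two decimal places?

Layers = ⌈90.7/0.08⌉ = 1134.
Hatch length per layer: 2260 / 0.086 → 26279.1 mm.
Scan time per layer: 26279.1 / 4650 → 5.6514 s.
Time per layer: 5.6514 + 10.3 → 15.9514 s.
Total: 1134 × 15.9514 s = 18088.8876 s → 5.02 hours.

5.02 hours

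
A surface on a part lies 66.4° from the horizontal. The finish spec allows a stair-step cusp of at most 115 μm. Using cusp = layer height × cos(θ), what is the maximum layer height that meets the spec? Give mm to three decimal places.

0.287 mm

t = h_c / cos θ = 0.115 / 0.4003 = 0.287 mm.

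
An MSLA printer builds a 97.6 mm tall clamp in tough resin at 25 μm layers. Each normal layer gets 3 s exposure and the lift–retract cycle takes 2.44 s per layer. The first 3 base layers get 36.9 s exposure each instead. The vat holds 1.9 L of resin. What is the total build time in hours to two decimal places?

Number of layers: 97.6 / 0.025 → 3904 (rounded up).
Base layers: 3 × (36.9 + 2.44) → 118.02 s.
Remaining layers: 3901 × (3 + 2.44) → 21221.44 s.
Sum: 118.02 + 21221.44 = 21339.46 s → 5.93 hours.

5.93 hours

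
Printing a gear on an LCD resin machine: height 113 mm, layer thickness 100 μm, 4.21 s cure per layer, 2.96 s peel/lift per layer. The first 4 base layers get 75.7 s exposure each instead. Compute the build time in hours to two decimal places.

2.33 hours

Number of layers: 113 / 0.1 → 1130 (rounded up).
Burn-in layers: 4 × (75.7 + 2.96) → 314.64 s.
Remaining layers = 1126 × (4.21 + 2.96) = 8073.42 s.
Sum: 314.64 + 8073.42 = 8388.06 s → 2.33 hours.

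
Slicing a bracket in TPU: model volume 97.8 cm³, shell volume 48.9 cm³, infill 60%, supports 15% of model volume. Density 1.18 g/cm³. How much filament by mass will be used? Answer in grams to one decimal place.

Volume inside the shell = 97.8 − 48.9 = 48.9 cm³.
Infill volume: 0.60 × 48.9 → 29.34 cm³.
Support: 0.15 × 97.8 → 14.67 cm³.
Total extruded = 48.9 + 29.34 + 14.67 = 92.91 cm³.
Mass = 92.91 × 1.18 = 109.6338 g.

109.6 g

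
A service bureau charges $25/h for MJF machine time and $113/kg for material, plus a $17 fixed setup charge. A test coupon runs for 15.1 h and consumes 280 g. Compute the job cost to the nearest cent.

Machine cost: 25 × 15.1 → $377.50.
Material cost = 113 × 280/1000 = $31.64.
Total = 377.50 + 31.64 + 17 = $426.14.

$426.14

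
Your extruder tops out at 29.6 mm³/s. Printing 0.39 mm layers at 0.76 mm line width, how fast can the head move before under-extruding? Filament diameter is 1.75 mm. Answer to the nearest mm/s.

100 mm/s

Extrusion cross-section: 0.39 × 0.76 → 0.2964 mm².
Max speed = 29.6 / 0.2964 = 99.87 ≈ 100 mm/s.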